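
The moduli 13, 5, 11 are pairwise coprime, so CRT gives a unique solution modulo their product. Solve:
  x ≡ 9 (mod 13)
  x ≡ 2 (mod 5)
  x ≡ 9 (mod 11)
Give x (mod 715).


Moduli 13, 5, 11 are pairwise coprime; by CRT there is a unique solution modulo M = 13 · 5 · 11 = 715.
Solve pairwise, accumulating the modulus:
  Start with x ≡ 9 (mod 13).
  Combine with x ≡ 2 (mod 5): since gcd(13, 5) = 1, we get a unique residue mod 65.
    Write x = 9 + 13·t and substitute into x ≡ 2 (mod 5): 13·t ≡ 2 − 9 = -7 (mod 5).
    Reduce coefficients mod 5: 3·t ≡ 3 (mod 5).
    The inverse of 3 mod 5 is 2 (since 3·2 = 6 = 1·5 + 1), so t ≡ 2·3 = 6 ≡ 1 (mod 5).
    Then x = 9 + 13·1 = 22, valid modulo lcm(13, 5) = 65: x ≡ 22 (mod 65).
  Combine with x ≡ 9 (mod 11): since gcd(65, 11) = 1, we get a unique residue mod 715.
    Write x = 22 + 65·t and substitute into x ≡ 9 (mod 11): 65·t ≡ 9 − 22 = -13 (mod 11).
    Reduce coefficients mod 11: 10·t ≡ 9 (mod 11).
    The inverse of 10 mod 11 is 10 (since 10·10 = 100 = 9·11 + 1), so t ≡ 10·9 = 90 ≡ 2 (mod 11).
    Then x = 22 + 65·2 = 152, valid modulo lcm(65, 11) = 715: x ≡ 152 (mod 715).
Verify: 152 mod 13 = 9 ✓, 152 mod 5 = 2 ✓, 152 mod 11 = 9 ✓.

x ≡ 152 (mod 715).


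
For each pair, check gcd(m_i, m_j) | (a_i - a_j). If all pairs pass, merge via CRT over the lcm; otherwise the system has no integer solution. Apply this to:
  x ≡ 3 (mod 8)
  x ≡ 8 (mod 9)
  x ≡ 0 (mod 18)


Moduli 8, 9, 18 are not pairwise coprime, so CRT works modulo lcm(m_i) when all pairwise compatibility conditions hold.
Pairwise compatibility: gcd(m_i, m_j) must divide a_i - a_j for every pair.
Merge one congruence at a time:
  Start: x ≡ 3 (mod 8).
  Combine with x ≡ 8 (mod 9): gcd(8, 9) = 1; 8 - 3 = 5, which IS divisible by 1, so compatible.
    Write x = 3 + 8·t and substitute into x ≡ 8 (mod 9): 8·t ≡ 8 − 3 = 5 (mod 9).
    The inverse of 8 mod 9 is 8 (since 8·8 = 64 = 7·9 + 1), so t ≡ 8·5 = 40 ≡ 4 (mod 9).
    Then x = 3 + 8·4 = 35, valid modulo lcm(8, 9) = 72: x ≡ 35 (mod 72).
  Combine with x ≡ 0 (mod 18): gcd(72, 18) = 18, and 0 - 35 = -35 is NOT divisible by 18.
    ⇒ system is inconsistent (no integer solution).

No solution (the system is inconsistent).


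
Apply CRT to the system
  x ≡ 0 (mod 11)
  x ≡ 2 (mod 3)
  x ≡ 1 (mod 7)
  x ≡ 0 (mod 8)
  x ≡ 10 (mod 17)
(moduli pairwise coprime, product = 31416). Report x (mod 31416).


Product of moduli M = 11 · 3 · 7 · 8 · 17 = 31416.
Merge one congruence at a time:
  Start: x ≡ 0 (mod 11).
  Combine with x ≡ 2 (mod 3); new modulus lcm = 33.
    Write x = 0 + 11·t and substitute into x ≡ 2 (mod 3): 11·t ≡ 2 − 0 = 2 (mod 3).
    Reduce coefficients mod 3: 2·t ≡ 2 (mod 3).
    The inverse of 2 mod 3 is 2 (since 2·2 = 4 = 1·3 + 1), so t ≡ 2·2 = 4 ≡ 1 (mod 3).
    Then x = 0 + 11·1 = 11, valid modulo lcm(11, 3) = 33: x ≡ 11 (mod 33).
  Combine with x ≡ 1 (mod 7); new modulus lcm = 231.
    Write x = 11 + 33·t and substitute into x ≡ 1 (mod 7): 33·t ≡ 1 − 11 = -10 (mod 7).
    Reduce coefficients mod 7: 5·t ≡ 4 (mod 7).
    The inverse of 5 mod 7 is 3 (since 5·3 = 15 = 2·7 + 1), so t ≡ 3·4 = 12 ≡ 5 (mod 7).
    Then x = 11 + 33·5 = 176, valid modulo lcm(33, 7) = 231: x ≡ 176 (mod 231).
  Combine with x ≡ 0 (mod 8); new modulus lcm = 1848.
    Write x = 176 + 231·t and substitute into x ≡ 0 (mod 8): 231·t ≡ 0 − 176 = -176 (mod 8).
    Reduce coefficients mod 8: 7·t ≡ 0 (mod 8).
    The inverse of 7 mod 8 is 7 (since 7·7 = 49 = 6·8 + 1), so t ≡ 7·0 = 0 ≡ 0 (mod 8).
    Then x = 176 + 231·0 = 176, valid modulo lcm(231, 8) = 1848: x ≡ 176 (mod 1848).
  Combine with x ≡ 10 (mod 17); new modulus lcm = 31416.
    Write x = 176 + 1848·t and substitute into x ≡ 10 (mod 17): 1848·t ≡ 10 − 176 = -166 (mod 17).
    Reduce coefficients mod 17: 12·t ≡ 4 (mod 17).
    The inverse of 12 mod 17 is 10 (since 12·10 = 120 = 7·17 + 1), so t ≡ 10·4 = 40 ≡ 6 (mod 17).
    Then x = 176 + 1848·6 = 11264, valid modulo lcm(1848, 17) = 31416: x ≡ 11264 (mod 31416).
Verify against each original: 11264 mod 11 = 0, 11264 mod 3 = 2, 11264 mod 7 = 1, 11264 mod 8 = 0, 11264 mod 17 = 10.

x ≡ 11264 (mod 31416).


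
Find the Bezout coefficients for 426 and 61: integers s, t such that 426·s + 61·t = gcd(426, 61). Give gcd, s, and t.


Euclidean algorithm on (426, 61) — divide until remainder is 0:
  426 = 6 · 61 + 60
  61 = 1 · 60 + 1
  60 = 60 · 1 + 0
gcd(426, 61) = 1.
Track Bezout coefficients alongside the remainders: start with r₀ = 426 = a·1 + b·0 (s = 1, t = 0) and r₁ = 61 = a·0 + b·1 (s = 0, t = 1); each new remainder r_{k+1} = r_{k-1} − q_k·r_k inherits s_{k+1} = s_{k-1} − q_k·s_k, t_{k+1} = t_{k-1} − q_k·t_k, so r_k = a·s_k + b·t_k at every step:
  q = 6: r = 60, s = 1 − 6·0 = 1, t = 0 − 6·1 = -6  (check: 426·1 + 61·(-6) = 60)
  q = 1: r = 1, s = 0 − 1·1 = -1, t = 1 − 1·(-6) = 7  (check: 426·(-1) + 61·7 = 1)
The row with r = 1 (the gcd) gives the Bezout coefficients s = -1, t = 7.
Result: 426 · (-1) + 61 · (7) = 1.

gcd(426, 61) = 1; s = -1, t = 7 (check: 426·(-1) + 61·7 = 1).


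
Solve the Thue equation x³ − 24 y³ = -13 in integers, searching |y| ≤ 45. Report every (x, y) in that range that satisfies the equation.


The equation is x³ - 24y³ = -13. For fixed y, x³ = 24·y³ − 13, so a solution requires the RHS to be a perfect cube.
Strategy: iterate y from -45 to 45, compute RHS = 24·y³ − 13, and check whether it is a (positive or negative) perfect cube.
Check small values of y:
  y = 0: RHS = -13 is not a perfect cube.
  y = 1: RHS = 11 is not a perfect cube.
  y = -1: RHS = -37 is not a perfect cube.
  y = 2: RHS = 179 is not a perfect cube.
  y = -2: RHS = -205 is not a perfect cube.
  y = 3: RHS = 635 is not a perfect cube.
  y = -3: RHS = -661 is not a perfect cube.
Continuing the search up to |y| = 45 finds no solutions either.
No (x, y) in the scanned range satisfies the equation.

No integer solutions with |y| ≤ 45.


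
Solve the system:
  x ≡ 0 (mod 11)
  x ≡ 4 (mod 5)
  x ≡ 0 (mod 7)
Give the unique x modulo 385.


Moduli 11, 5, 7 are pairwise coprime; by CRT there is a unique solution modulo M = 11 · 5 · 7 = 385.
Solve pairwise, accumulating the modulus:
  Start with x ≡ 0 (mod 11).
  Combine with x ≡ 4 (mod 5): since gcd(11, 5) = 1, we get a unique residue mod 55.
    Write x = 0 + 11·t and substitute into x ≡ 4 (mod 5): 11·t ≡ 4 − 0 = 4 (mod 5).
    Reduce coefficients mod 5: 1·t ≡ 4 (mod 5).
    So t ≡ 4 (mod 5).
    Then x = 0 + 11·4 = 44, valid modulo lcm(11, 5) = 55: x ≡ 44 (mod 55).
  Combine with x ≡ 0 (mod 7): since gcd(55, 7) = 1, we get a unique residue mod 385.
    Write x = 44 + 55·t and substitute into x ≡ 0 (mod 7): 55·t ≡ 0 − 44 = -44 (mod 7).
    Reduce coefficients mod 7: 6·t ≡ 5 (mod 7).
    The inverse of 6 mod 7 is 6 (since 6·6 = 36 = 5·7 + 1), so t ≡ 6·5 = 30 ≡ 2 (mod 7).
    Then x = 44 + 55·2 = 154, valid modulo lcm(55, 7) = 385: x ≡ 154 (mod 385).
Verify: 154 mod 11 = 0 ✓, 154 mod 5 = 4 ✓, 154 mod 7 = 0 ✓.

x ≡ 154 (mod 385).


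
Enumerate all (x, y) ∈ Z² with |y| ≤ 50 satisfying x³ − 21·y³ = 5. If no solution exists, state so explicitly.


The equation is x³ - 21y³ = 5. For fixed y, x³ = 21·y³ + 5, so a solution requires the RHS to be a perfect cube.
Strategy: iterate y from -50 to 50, compute RHS = 21·y³ + 5, and check whether it is a (positive or negative) perfect cube.
Check small values of y:
  y = 0: RHS = 5 is not a perfect cube.
  y = 1: RHS = 26 is not a perfect cube.
  y = -1: RHS = -16 is not a perfect cube.
  y = 2: RHS = 173 is not a perfect cube.
  y = -2: RHS = -163 is not a perfect cube.
  y = 3: RHS = 572 is not a perfect cube.
  y = -3: RHS = -562 is not a perfect cube.
Continuing the search up to |y| = 50 finds no solutions either.
No (x, y) in the scanned range satisfies the equation.

No integer solutions with |y| ≤ 50.


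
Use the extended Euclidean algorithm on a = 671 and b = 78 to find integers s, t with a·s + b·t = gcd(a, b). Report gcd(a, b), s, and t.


Euclidean algorithm on (671, 78) — divide until remainder is 0:
  671 = 8 · 78 + 47
  78 = 1 · 47 + 31
  47 = 1 · 31 + 16
  31 = 1 · 16 + 15
  16 = 1 · 15 + 1
  15 = 15 · 1 + 0
gcd(671, 78) = 1.
Track Bezout coefficients alongside the remainders: start with r₀ = 671 = a·1 + b·0 (s = 1, t = 0) and r₁ = 78 = a·0 + b·1 (s = 0, t = 1); each new remainder r_{k+1} = r_{k-1} − q_k·r_k inherits s_{k+1} = s_{k-1} − q_k·s_k, t_{k+1} = t_{k-1} − q_k·t_k, so r_k = a·s_k + b·t_k at every step:
  q = 8: r = 47, s = 1 − 8·0 = 1, t = 0 − 8·1 = -8  (check: 671·1 + 78·(-8) = 47)
  q = 1: r = 31, s = 0 − 1·1 = -1, t = 1 − 1·(-8) = 9  (check: 671·(-1) + 78·9 = 31)
  q = 1: r = 16, s = 1 − 1·(-1) = 2, t = -8 − 1·9 = -17  (check: 671·2 + 78·(-17) = 16)
  q = 1: r = 15, s = -1 − 1·2 = -3, t = 9 − 1·(-17) = 26  (check: 671·(-3) + 78·26 = 15)
  q = 1: r = 1, s = 2 − 1·(-3) = 5, t = -17 − 1·26 = -43  (check: 671·5 + 78·(-43) = 1)
The row with r = 1 (the gcd) gives the Bezout coefficients s = 5, t = -43.
Result: 671 · (5) + 78 · (-43) = 1.

gcd(671, 78) = 1; s = 5, t = -43 (check: 671·5 + 78·(-43) = 1).


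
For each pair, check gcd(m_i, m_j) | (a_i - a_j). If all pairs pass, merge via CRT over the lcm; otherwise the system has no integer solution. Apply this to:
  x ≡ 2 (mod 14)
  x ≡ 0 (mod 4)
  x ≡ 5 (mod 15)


Moduli 14, 4, 15 are not pairwise coprime, so CRT works modulo lcm(m_i) when all pairwise compatibility conditions hold.
Pairwise compatibility: gcd(m_i, m_j) must divide a_i - a_j for every pair.
Merge one congruence at a time:
  Start: x ≡ 2 (mod 14).
  Combine with x ≡ 0 (mod 4): gcd(14, 4) = 2; 0 - 2 = -2, which IS divisible by 2, so compatible.
    Write x = 2 + 14·t and substitute into x ≡ 0 (mod 4): 14·t ≡ 0 − 2 = -2 (mod 4).
    Divide the congruence (and modulus) by g = 2: 7·t ≡ -1 (mod 2).
    Reduce coefficients mod 2: 1·t ≡ 1 (mod 2).
    So t ≡ 1 (mod 2).
    Then x = 2 + 14·1 = 16, valid modulo lcm(14, 4) = 28: x ≡ 16 (mod 28).
  Combine with x ≡ 5 (mod 15): gcd(28, 15) = 1; 5 - 16 = -11, which IS divisible by 1, so compatible.
    Write x = 16 + 28·t and substitute into x ≡ 5 (mod 15): 28·t ≡ 5 − 16 = -11 (mod 15).
    Reduce coefficients mod 15: 13·t ≡ 4 (mod 15).
    The inverse of 13 mod 15 is 7 (since 13·7 = 91 = 6·15 + 1), so t ≡ 7·4 = 28 ≡ 13 (mod 15).
    Then x = 16 + 28·13 = 380, valid modulo lcm(28, 15) = 420: x ≡ 380 (mod 420).
Verify: 380 mod 14 = 2, 380 mod 4 = 0, 380 mod 15 = 5.

x ≡ 380 (mod 420).


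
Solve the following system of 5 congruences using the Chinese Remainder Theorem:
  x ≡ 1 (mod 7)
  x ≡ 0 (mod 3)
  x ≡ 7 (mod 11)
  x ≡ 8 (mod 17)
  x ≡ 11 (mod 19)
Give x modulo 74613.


Product of moduli M = 7 · 3 · 11 · 17 · 19 = 74613.
Merge one congruence at a time:
  Start: x ≡ 1 (mod 7).
  Combine with x ≡ 0 (mod 3); new modulus lcm = 21.
    Write x = 1 + 7·t and substitute into x ≡ 0 (mod 3): 7·t ≡ 0 − 1 = -1 (mod 3).
    Reduce coefficients mod 3: 1·t ≡ 2 (mod 3).
    So t ≡ 2 (mod 3).
    Then x = 1 + 7·2 = 15, valid modulo lcm(7, 3) = 21: x ≡ 15 (mod 21).
  Combine with x ≡ 7 (mod 11); new modulus lcm = 231.
    Write x = 15 + 21·t and substitute into x ≡ 7 (mod 11): 21·t ≡ 7 − 15 = -8 (mod 11).
    Reduce coefficients mod 11: 10·t ≡ 3 (mod 11).
    The inverse of 10 mod 11 is 10 (since 10·10 = 100 = 9·11 + 1), so t ≡ 10·3 = 30 ≡ 8 (mod 11).
    Then x = 15 + 21·8 = 183, valid modulo lcm(21, 11) = 231: x ≡ 183 (mod 231).
  Combine with x ≡ 8 (mod 17); new modulus lcm = 3927.
    Write x = 183 + 231·t and substitute into x ≡ 8 (mod 17): 231·t ≡ 8 − 183 = -175 (mod 17).
    Reduce coefficients mod 17: 10·t ≡ 12 (mod 17).
    The inverse of 10 mod 17 is 12 (since 10·12 = 120 = 7·17 + 1), so t ≡ 12·12 = 144 ≡ 8 (mod 17).
    Then x = 183 + 231·8 = 2031, valid modulo lcm(231, 17) = 3927: x ≡ 2031 (mod 3927).
  Combine with x ≡ 11 (mod 19); new modulus lcm = 74613.
    Write x = 2031 + 3927·t and substitute into x ≡ 11 (mod 19): 3927·t ≡ 11 − 2031 = -2020 (mod 19).
    Reduce coefficients mod 19: 13·t ≡ 13 (mod 19).
    The inverse of 13 mod 19 is 3 (since 13·3 = 39 = 2·19 + 1), so t ≡ 3·13 = 39 ≡ 1 (mod 19).
    Then x = 2031 + 3927·1 = 5958, valid modulo lcm(3927, 19) = 74613: x ≡ 5958 (mod 74613).
Verify against each original: 5958 mod 7 = 1, 5958 mod 3 = 0, 5958 mod 11 = 7, 5958 mod 17 = 8, 5958 mod 19 = 11.

x ≡ 5958 (mod 74613).


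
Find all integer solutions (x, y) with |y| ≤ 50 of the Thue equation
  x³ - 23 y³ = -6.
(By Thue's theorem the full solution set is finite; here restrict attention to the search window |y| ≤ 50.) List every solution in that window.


The equation is x³ - 23y³ = -6. For fixed y, x³ = 23·y³ − 6, so a solution requires the RHS to be a perfect cube.
Strategy: iterate y from -50 to 50, compute RHS = 23·y³ − 6, and check whether it is a (positive or negative) perfect cube.
Check small values of y:
  y = 0: RHS = -6 is not a perfect cube.
  y = 1: RHS = 17 is not a perfect cube.
  y = -1: RHS = -29 is not a perfect cube.
  y = 2: RHS = 178 is not a perfect cube.
  y = -2: RHS = -190 is not a perfect cube.
  y = 3: RHS = 615 is not a perfect cube.
  y = -3: RHS = -627 is not a perfect cube.
Continuing the search up to |y| = 50 finds no solutions either.
No (x, y) in the scanned range satisfies the equation.

No integer solutions with |y| ≤ 50.


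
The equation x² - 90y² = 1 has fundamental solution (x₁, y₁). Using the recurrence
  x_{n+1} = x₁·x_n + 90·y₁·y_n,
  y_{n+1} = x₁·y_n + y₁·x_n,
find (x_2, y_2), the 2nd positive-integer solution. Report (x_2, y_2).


Step 1: Find the fundamental solution (x₁, y₁) of x² - 90y² = 1.
  Expand √90 as a continued fraction. a₀ = ⌊√90⌋ = 9; iterate m_{k+1} = d_k·a_k − m_k, d_{k+1} = (90 − m_{k+1}²)/d_k, a_{k+1} = ⌊(a₀ + m_{k+1})/d_{k+1}⌋ (starting m₀ = 0, d₀ = 1), with convergents p_k = a_k·p_{k-1} + p_{k-2}, q_k = a_k·q_{k-1} + q_{k-2} (p₋₁ = 1, q₋₁ = 0):
  k = 0: a₀ = 9; p₀/q₀ = 9/1; p₀² − 90·q₀² = 81 − 90 = -9.
  k = 1: m = 9, d = 9, a = ⌊(9 + 9)/9⌋ = 2; p/q = (2·9 + 1)/(2·1 + 0) = 19/2; p² − 90·q² = 361 − 360 = 1.
  The first convergent with p² − 90·q² = 1 gives the fundamental solution (x₁, y₁) = (19, 2).
Step 2: Apply the recurrence (x_{n+1}, y_{n+1}) = (x₁x_n + 90y₁y_n, x₁y_n + y₁x_n) repeatedly.
  From (x_1, y_1) = (19, 2): x_2 = 19·19 + 90·2·2 = 721; y_2 = 19·2 + 2·19 = 76.
Step 3: Verify x_2² - 90·y_2² = 519841 - 519840 = 1 (should be 1). ✓

(x_1, y_1) = (19, 2); (x_2, y_2) = (721, 76).


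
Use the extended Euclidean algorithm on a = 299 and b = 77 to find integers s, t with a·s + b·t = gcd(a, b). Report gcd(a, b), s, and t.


Euclidean algorithm on (299, 77) — divide until remainder is 0:
  299 = 3 · 77 + 68
  77 = 1 · 68 + 9
  68 = 7 · 9 + 5
  9 = 1 · 5 + 4
  5 = 1 · 4 + 1
  4 = 4 · 1 + 0
gcd(299, 77) = 1.
Track Bezout coefficients alongside the remainders: start with r₀ = 299 = a·1 + b·0 (s = 1, t = 0) and r₁ = 77 = a·0 + b·1 (s = 0, t = 1); each new remainder r_{k+1} = r_{k-1} − q_k·r_k inherits s_{k+1} = s_{k-1} − q_k·s_k, t_{k+1} = t_{k-1} − q_k·t_k, so r_k = a·s_k + b·t_k at every step:
  q = 3: r = 68, s = 1 − 3·0 = 1, t = 0 − 3·1 = -3  (check: 299·1 + 77·(-3) = 68)
  q = 1: r = 9, s = 0 − 1·1 = -1, t = 1 − 1·(-3) = 4  (check: 299·(-1) + 77·4 = 9)
  q = 7: r = 5, s = 1 − 7·(-1) = 8, t = -3 − 7·4 = -31  (check: 299·8 + 77·(-31) = 5)
  q = 1: r = 4, s = -1 − 1·8 = -9, t = 4 − 1·(-31) = 35  (check: 299·(-9) + 77·35 = 4)
  q = 1: r = 1, s = 8 − 1·(-9) = 17, t = -31 − 1·35 = -66  (check: 299·17 + 77·(-66) = 1)
The row with r = 1 (the gcd) gives the Bezout coefficients s = 17, t = -66.
Result: 299 · (17) + 77 · (-66) = 1.

gcd(299, 77) = 1; s = 17, t = -66 (check: 299·17 + 77·(-66) = 1).


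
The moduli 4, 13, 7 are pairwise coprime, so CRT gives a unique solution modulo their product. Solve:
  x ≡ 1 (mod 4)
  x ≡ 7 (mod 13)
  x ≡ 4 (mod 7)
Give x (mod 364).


Moduli 4, 13, 7 are pairwise coprime; by CRT there is a unique solution modulo M = 4 · 13 · 7 = 364.
Solve pairwise, accumulating the modulus:
  Start with x ≡ 1 (mod 4).
  Combine with x ≡ 7 (mod 13): since gcd(4, 13) = 1, we get a unique residue mod 52.
    Write x = 1 + 4·t and substitute into x ≡ 7 (mod 13): 4·t ≡ 7 − 1 = 6 (mod 13).
    The inverse of 4 mod 13 is 10 (since 4·10 = 40 = 3·13 + 1), so t ≡ 10·6 = 60 ≡ 8 (mod 13).
    Then x = 1 + 4·8 = 33, valid modulo lcm(4, 13) = 52: x ≡ 33 (mod 52).
  Combine with x ≡ 4 (mod 7): since gcd(52, 7) = 1, we get a unique residue mod 364.
    Write x = 33 + 52·t and substitute into x ≡ 4 (mod 7): 52·t ≡ 4 − 33 = -29 (mod 7).
    Reduce coefficients mod 7: 3·t ≡ 6 (mod 7).
    The inverse of 3 mod 7 is 5 (since 3·5 = 15 = 2·7 + 1), so t ≡ 5·6 = 30 ≡ 2 (mod 7).
    Then x = 33 + 52·2 = 137, valid modulo lcm(52, 7) = 364: x ≡ 137 (mod 364).
Verify: 137 mod 4 = 1 ✓, 137 mod 13 = 7 ✓, 137 mod 7 = 4 ✓.

x ≡ 137 (mod 364).


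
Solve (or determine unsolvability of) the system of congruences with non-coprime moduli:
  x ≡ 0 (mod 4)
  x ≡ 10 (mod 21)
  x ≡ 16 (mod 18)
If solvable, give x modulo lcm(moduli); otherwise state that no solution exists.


Moduli 4, 21, 18 are not pairwise coprime, so CRT works modulo lcm(m_i) when all pairwise compatibility conditions hold.
Pairwise compatibility: gcd(m_i, m_j) must divide a_i - a_j for every pair.
Merge one congruence at a time:
  Start: x ≡ 0 (mod 4).
  Combine with x ≡ 10 (mod 21): gcd(4, 21) = 1; 10 - 0 = 10, which IS divisible by 1, so compatible.
    Write x = 0 + 4·t and substitute into x ≡ 10 (mod 21): 4·t ≡ 10 − 0 = 10 (mod 21).
    The inverse of 4 mod 21 is 16 (since 4·16 = 64 = 3·21 + 1), so t ≡ 16·10 = 160 ≡ 13 (mod 21).
    Then x = 0 + 4·13 = 52, valid modulo lcm(4, 21) = 84: x ≡ 52 (mod 84).
  Combine with x ≡ 16 (mod 18): gcd(84, 18) = 6; 16 - 52 = -36, which IS divisible by 6, so compatible.
    Write x = 52 + 84·t and substitute into x ≡ 16 (mod 18): 84·t ≡ 16 − 52 = -36 (mod 18).
    Divide the congruence (and modulus) by g = 6: 14·t ≡ -6 (mod 3).
    Reduce coefficients mod 3: 2·t ≡ 0 (mod 3).
    The inverse of 2 mod 3 is 2 (since 2·2 = 4 = 1·3 + 1), so t ≡ 2·0 = 0 ≡ 0 (mod 3).
    Then x = 52 + 84·0 = 52, valid modulo lcm(84, 18) = 252: x ≡ 52 (mod 252).
Verify: 52 mod 4 = 0, 52 mod 21 = 10, 52 mod 18 = 16.

x ≡ 52 (mod 252).


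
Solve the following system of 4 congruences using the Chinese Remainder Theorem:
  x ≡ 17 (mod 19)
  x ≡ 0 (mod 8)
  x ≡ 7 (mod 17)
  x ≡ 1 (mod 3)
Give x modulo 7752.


Product of moduli M = 19 · 8 · 17 · 3 = 7752.
Merge one congruence at a time:
  Start: x ≡ 17 (mod 19).
  Combine with x ≡ 0 (mod 8); new modulus lcm = 152.
    Write x = 17 + 19·t and substitute into x ≡ 0 (mod 8): 19·t ≡ 0 − 17 = -17 (mod 8).
    Reduce coefficients mod 8: 3·t ≡ 7 (mod 8).
    The inverse of 3 mod 8 is 3 (since 3·3 = 9 = 1·8 + 1), so t ≡ 3·7 = 21 ≡ 5 (mod 8).
    Then x = 17 + 19·5 = 112, valid modulo lcm(19, 8) = 152: x ≡ 112 (mod 152).
  Combine with x ≡ 7 (mod 17); new modulus lcm = 2584.
    Write x = 112 + 152·t and substitute into x ≡ 7 (mod 17): 152·t ≡ 7 − 112 = -105 (mod 17).
    Reduce coefficients mod 17: 16·t ≡ 14 (mod 17).
    The inverse of 16 mod 17 is 16 (since 16·16 = 256 = 15·17 + 1), so t ≡ 16·14 = 224 ≡ 3 (mod 17).
    Then x = 112 + 152·3 = 568, valid modulo lcm(152, 17) = 2584: x ≡ 568 (mod 2584).
  Combine with x ≡ 1 (mod 3); new modulus lcm = 7752.
    Write x = 568 + 2584·t and substitute into x ≡ 1 (mod 3): 2584·t ≡ 1 − 568 = -567 (mod 3).
    Reduce coefficients mod 3: 1·t ≡ 0 (mod 3).
    So t ≡ 0 (mod 3).
    Then x = 568 + 2584·0 = 568, valid modulo lcm(2584, 3) = 7752: x ≡ 568 (mod 7752).
Verify against each original: 568 mod 19 = 17, 568 mod 8 = 0, 568 mod 17 = 7, 568 mod 3 = 1.

x ≡ 568 (mod 7752).


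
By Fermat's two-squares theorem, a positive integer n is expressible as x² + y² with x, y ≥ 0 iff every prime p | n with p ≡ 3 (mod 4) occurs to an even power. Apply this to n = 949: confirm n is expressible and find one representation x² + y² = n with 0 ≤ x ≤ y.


Step 1: Factor n = 949 = 13 · 73.
Step 2: Check the mod-4 condition on each prime factor: 13 ≡ 1 (mod 4), exponent 1; 73 ≡ 1 (mod 4), exponent 1.
All primes ≡ 3 (mod 4) appear to even exponent (or don't appear), so by the two-squares theorem n IS expressible as a sum of two squares.
Step 3: Build a representation. Here n = 13 · 73 is a product of primes ≡ 1 (mod 4). Each prime p ≡ 1 (mod 4) is itself a sum of two squares; find a² by testing p − a² for a perfect square:
  13: 13 − 1² = 12, 13 − 2² = 9 = 3² ⇒ 13 = 2² + 3².
  73: 73 − 1² = 72, 73 − 2² = 69, 73 − 3² = 64 = 8² ⇒ 73 = 3² + 8².
  Combine using the Brahmagupta–Fibonacci identity (a² + b²)(c² + d²) = (ac − bd)² + (ad + bc)² = (ac + bd)² + (ad − bc)²:
  13 · 73 = 949: from (2² + 3²)(3² + 8²), take (2·3 − 3·8, 2·8 + 3·3) = (6 − 24, 16 + 9) = (-18, 25); dropping signs (only squares matter) gives (18, 25); check 18² + 25² = 324 + 625 = 949 ✓.
Step 4: Order so x ≤ y and verify: 18² + 25² = 324 + 625 = 949 = n. ✓

n = 949 = 18² + 25² (one valid representation with x ≤ y).


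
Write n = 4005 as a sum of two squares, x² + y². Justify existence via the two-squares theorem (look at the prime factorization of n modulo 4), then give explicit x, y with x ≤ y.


Step 1: Factor n = 4005 = 3^2 · 5 · 89.
Step 2: Check the mod-4 condition on each prime factor: 3 ≡ 3 (mod 4), exponent 2 (must be even); 5 ≡ 1 (mod 4), exponent 1; 89 ≡ 1 (mod 4), exponent 1.
All primes ≡ 3 (mod 4) appear to even exponent (or don't appear), so by the two-squares theorem n IS expressible as a sum of two squares.
Step 3: Build a representation. Group n = k² · m with k = 3 and m = 5 · 89 = 445 (a product of primes ≡ 1 (mod 4)); a representation of m scales to one of n via (k·x)² + (k·y)² = k²(x² + y²). Each prime p ≡ 1 (mod 4) is itself a sum of two squares; find a² by testing p − a² for a perfect square:
  5: 5 − 1² = 4 = 2² ⇒ 5 = 1² + 2².
  89: 89 − 1² = 88, 89 − 2² = 85, 89 − 3² = 80, 89 − 4² = 73, 89 − 5² = 64 = 8² ⇒ 89 = 5² + 8².
  Combine using the Brahmagupta–Fibonacci identity (a² + b²)(c² + d²) = (ac − bd)² + (ad + bc)² = (ac + bd)² + (ad − bc)²:
  5 · 89 = 445: from (1² + 2²)(5² + 8²), take (1·5 − 2·8, 1·8 + 2·5) = (5 − 16, 8 + 10) = (-11, 18); dropping signs (only squares matter) gives (11, 18); check 11² + 18² = 121 + 324 = 445 ✓.
  Scale by k = 3: (3·11, 3·18) = (33, 54).
Step 4: Order so x ≤ y and verify: 33² + 54² = 1089 + 2916 = 4005 = n. ✓

n = 4005 = 33² + 54² (one valid representation with x ≤ y).


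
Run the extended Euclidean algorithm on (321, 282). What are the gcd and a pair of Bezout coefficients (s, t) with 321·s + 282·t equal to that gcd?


Euclidean algorithm on (321, 282) — divide until remainder is 0:
  321 = 1 · 282 + 39
  282 = 7 · 39 + 9
  39 = 4 · 9 + 3
  9 = 3 · 3 + 0
gcd(321, 282) = 3.
Track Bezout coefficients alongside the remainders: start with r₀ = 321 = a·1 + b·0 (s = 1, t = 0) and r₁ = 282 = a·0 + b·1 (s = 0, t = 1); each new remainder r_{k+1} = r_{k-1} − q_k·r_k inherits s_{k+1} = s_{k-1} − q_k·s_k, t_{k+1} = t_{k-1} − q_k·t_k, so r_k = a·s_k + b·t_k at every step:
  q = 1: r = 39, s = 1 − 1·0 = 1, t = 0 − 1·1 = -1  (check: 321·1 + 282·(-1) = 39)
  q = 7: r = 9, s = 0 − 7·1 = -7, t = 1 − 7·(-1) = 8  (check: 321·(-7) + 282·8 = 9)
  q = 4: r = 3, s = 1 − 4·(-7) = 29, t = -1 − 4·8 = -33  (check: 321·29 + 282·(-33) = 3)
The row with r = 3 (the gcd) gives the Bezout coefficients s = 29, t = -33.
Result: 321 · (29) + 282 · (-33) = 3.

gcd(321, 282) = 3; s = 29, t = -33 (check: 321·29 + 282·(-33) = 3).


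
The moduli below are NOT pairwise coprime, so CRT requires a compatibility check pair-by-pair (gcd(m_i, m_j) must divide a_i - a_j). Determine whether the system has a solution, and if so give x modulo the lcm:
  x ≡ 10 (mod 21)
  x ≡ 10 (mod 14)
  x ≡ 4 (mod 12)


Moduli 21, 14, 12 are not pairwise coprime, so CRT works modulo lcm(m_i) when all pairwise compatibility conditions hold.
Pairwise compatibility: gcd(m_i, m_j) must divide a_i - a_j for every pair.
Merge one congruence at a time:
  Start: x ≡ 10 (mod 21).
  Combine with x ≡ 10 (mod 14): gcd(21, 14) = 7; 10 - 10 = 0, which IS divisible by 7, so compatible.
    Write x = 10 + 21·t and substitute into x ≡ 10 (mod 14): 21·t ≡ 10 − 10 = 0 (mod 14).
    Divide the congruence (and modulus) by g = 7: 3·t ≡ 0 (mod 2).
    Reduce coefficients mod 2: 1·t ≡ 0 (mod 2).
    So t ≡ 0 (mod 2).
    Then x = 10 + 21·0 = 10, valid modulo lcm(21, 14) = 42: x ≡ 10 (mod 42).
  Combine with x ≡ 4 (mod 12): gcd(42, 12) = 6; 4 - 10 = -6, which IS divisible by 6, so compatible.
    Write x = 10 + 42·t and substitute into x ≡ 4 (mod 12): 42·t ≡ 4 − 10 = -6 (mod 12).
    Divide the congruence (and modulus) by g = 6: 7·t ≡ -1 (mod 2).
    Reduce coefficients mod 2: 1·t ≡ 1 (mod 2).
    So t ≡ 1 (mod 2).
    Then x = 10 + 42·1 = 52, valid modulo lcm(42, 12) = 84: x ≡ 52 (mod 84).
Verify: 52 mod 21 = 10, 52 mod 14 = 10, 52 mod 12 = 4.

x ≡ 52 (mod 84).


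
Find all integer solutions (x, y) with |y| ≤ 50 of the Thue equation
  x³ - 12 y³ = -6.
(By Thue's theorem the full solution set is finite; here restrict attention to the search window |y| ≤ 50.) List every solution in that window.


The equation is x³ - 12y³ = -6. For fixed y, x³ = 12·y³ − 6, so a solution requires the RHS to be a perfect cube.
Strategy: iterate y from -50 to 50, compute RHS = 12·y³ − 6, and check whether it is a (positive or negative) perfect cube.
Check small values of y:
  y = 0: RHS = -6 is not a perfect cube.
  y = 1: RHS = 6 is not a perfect cube.
  y = -1: RHS = -18 is not a perfect cube.
  y = 2: RHS = 90 is not a perfect cube.
  y = -2: RHS = -102 is not a perfect cube.
  y = 3: RHS = 318 is not a perfect cube.
  y = -3: RHS = -330 is not a perfect cube.
Continuing the search up to |y| = 50 finds no solutions either.
No (x, y) in the scanned range satisfies the equation.

No integer solutions with |y| ≤ 50.


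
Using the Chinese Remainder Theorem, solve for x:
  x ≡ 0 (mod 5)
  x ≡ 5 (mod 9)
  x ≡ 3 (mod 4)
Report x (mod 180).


Moduli 5, 9, 4 are pairwise coprime; by CRT there is a unique solution modulo M = 5 · 9 · 4 = 180.
Solve pairwise, accumulating the modulus:
  Start with x ≡ 0 (mod 5).
  Combine with x ≡ 5 (mod 9): since gcd(5, 9) = 1, we get a unique residue mod 45.
    Write x = 0 + 5·t and substitute into x ≡ 5 (mod 9): 5·t ≡ 5 − 0 = 5 (mod 9).
    The inverse of 5 mod 9 is 2 (since 5·2 = 10 = 1·9 + 1), so t ≡ 2·5 = 10 ≡ 1 (mod 9).
    Then x = 0 + 5·1 = 5, valid modulo lcm(5, 9) = 45: x ≡ 5 (mod 45).
  Combine with x ≡ 3 (mod 4): since gcd(45, 4) = 1, we get a unique residue mod 180.
    Write x = 5 + 45·t and substitute into x ≡ 3 (mod 4): 45·t ≡ 3 − 5 = -2 (mod 4).
    Reduce coefficients mod 4: 1·t ≡ 2 (mod 4).
    So t ≡ 2 (mod 4).
    Then x = 5 + 45·2 = 95, valid modulo lcm(45, 4) = 180: x ≡ 95 (mod 180).
Verify: 95 mod 5 = 0 ✓, 95 mod 9 = 5 ✓, 95 mod 4 = 3 ✓.

x ≡ 95 (mod 180).


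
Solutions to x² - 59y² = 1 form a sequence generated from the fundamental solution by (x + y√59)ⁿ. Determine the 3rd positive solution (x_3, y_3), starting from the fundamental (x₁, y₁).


Step 1: Find the fundamental solution (x₁, y₁) of x² - 59y² = 1.
  Expand √59 as a continued fraction. a₀ = ⌊√59⌋ = 7; iterate m_{k+1} = d_k·a_k − m_k, d_{k+1} = (59 − m_{k+1}²)/d_k, a_{k+1} = ⌊(a₀ + m_{k+1})/d_{k+1}⌋ (starting m₀ = 0, d₀ = 1), with convergents p_k = a_k·p_{k-1} + p_{k-2}, q_k = a_k·q_{k-1} + q_{k-2} (p₋₁ = 1, q₋₁ = 0):
  k = 0: a₀ = 7; p₀/q₀ = 7/1; p₀² − 59·q₀² = 49 − 59 = -10.
  k = 1: m = 7, d = 10, a = ⌊(7 + 7)/10⌋ = 1; p/q = (1·7 + 1)/(1·1 + 0) = 8/1; p² − 59·q² = 64 − 59 = 5.
  k = 2: m = 3, d = 5, a = ⌊(7 + 3)/5⌋ = 2; p/q = (2·8 + 7)/(2·1 + 1) = 23/3; p² − 59·q² = 529 − 531 = -2.
  k = 3: m = 7, d = 2, a = ⌊(7 + 7)/2⌋ = 7; p/q = (7·23 + 8)/(7·3 + 1) = 169/22; p² − 59·q² = 28561 − 28556 = 5.
  k = 4: m = 7, d = 5, a = ⌊(7 + 7)/5⌋ = 2; p/q = (2·169 + 23)/(2·22 + 3) = 361/47; p² − 59·q² = 130321 − 130331 = -10.
  k = 5: m = 3, d = 10, a = ⌊(7 + 3)/10⌋ = 1; p/q = (1·361 + 169)/(1·47 + 22) = 530/69; p² − 59·q² = 280900 − 280899 = 1.
  The first convergent with p² − 59·q² = 1 gives the fundamental solution (x₁, y₁) = (530, 69).
Step 2: Apply the recurrence (x_{n+1}, y_{n+1}) = (x₁x_n + 59y₁y_n, x₁y_n + y₁x_n) repeatedly.
  From (x_1, y_1) = (530, 69): x_2 = 530·530 + 59·69·69 = 561799; y_2 = 530·69 + 69·530 = 73140.
  From (x_2, y_2) = (561799, 73140): x_3 = 530·561799 + 59·69·73140 = 595506410; y_3 = 530·73140 + 69·561799 = 77528331.
Step 3: Verify x_3² - 59·y_3² = 354627884351088100 - 354627884351088099 = 1 (should be 1). ✓

(x_1, y_1) = (530, 69); (x_3, y_3) = (595506410, 77528331).


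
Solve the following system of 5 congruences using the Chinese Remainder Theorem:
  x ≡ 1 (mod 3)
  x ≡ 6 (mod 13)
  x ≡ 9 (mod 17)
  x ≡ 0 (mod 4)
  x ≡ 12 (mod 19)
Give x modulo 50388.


Product of moduli M = 3 · 13 · 17 · 4 · 19 = 50388.
Merge one congruence at a time:
  Start: x ≡ 1 (mod 3).
  Combine with x ≡ 6 (mod 13); new modulus lcm = 39.
    Write x = 1 + 3·t and substitute into x ≡ 6 (mod 13): 3·t ≡ 6 − 1 = 5 (mod 13).
    The inverse of 3 mod 13 is 9 (since 3·9 = 27 = 2·13 + 1), so t ≡ 9·5 = 45 ≡ 6 (mod 13).
    Then x = 1 + 3·6 = 19, valid modulo lcm(3, 13) = 39: x ≡ 19 (mod 39).
  Combine with x ≡ 9 (mod 17); new modulus lcm = 663.
    Write x = 19 + 39·t and substitute into x ≡ 9 (mod 17): 39·t ≡ 9 − 19 = -10 (mod 17).
    Reduce coefficients mod 17: 5·t ≡ 7 (mod 17).
    The inverse of 5 mod 17 is 7 (since 5·7 = 35 = 2·17 + 1), so t ≡ 7·7 = 49 ≡ 15 (mod 17).
    Then x = 19 + 39·15 = 604, valid modulo lcm(39, 17) = 663: x ≡ 604 (mod 663).
  Combine with x ≡ 0 (mod 4); new modulus lcm = 2652.
    Write x = 604 + 663·t and substitute into x ≡ 0 (mod 4): 663·t ≡ 0 − 604 = -604 (mod 4).
    Reduce coefficients mod 4: 3·t ≡ 0 (mod 4).
    The inverse of 3 mod 4 is 3 (since 3·3 = 9 = 2·4 + 1), so t ≡ 3·0 = 0 ≡ 0 (mod 4).
    Then x = 604 + 663·0 = 604, valid modulo lcm(663, 4) = 2652: x ≡ 604 (mod 2652).
  Combine with x ≡ 12 (mod 19); new modulus lcm = 50388.
    Write x = 604 + 2652·t and substitute into x ≡ 12 (mod 19): 2652·t ≡ 12 − 604 = -592 (mod 19).
    Reduce coefficients mod 19: 11·t ≡ 16 (mod 19).
    The inverse of 11 mod 19 is 7 (since 11·7 = 77 = 4·19 + 1), so t ≡ 7·16 = 112 ≡ 17 (mod 19).
    Then x = 604 + 2652·17 = 45688, valid modulo lcm(2652, 19) = 50388: x ≡ 45688 (mod 50388).
Verify against each original: 45688 mod 3 = 1, 45688 mod 13 = 6, 45688 mod 17 = 9, 45688 mod 4 = 0, 45688 mod 19 = 12.

x ≡ 45688 (mod 50388).


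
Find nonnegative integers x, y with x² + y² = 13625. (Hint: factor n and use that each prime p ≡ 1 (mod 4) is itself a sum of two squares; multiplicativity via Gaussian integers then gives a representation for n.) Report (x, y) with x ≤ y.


Step 1: Factor n = 13625 = 5^3 · 109.
Step 2: Check the mod-4 condition on each prime factor: 5 ≡ 1 (mod 4), exponent 3; 109 ≡ 1 (mod 4), exponent 1.
All primes ≡ 3 (mod 4) appear to even exponent (or don't appear), so by the two-squares theorem n IS expressible as a sum of two squares.
Step 3: Build a representation. Group n = k² · m with k = 5 and m = 5 · 109 = 545 (a product of primes ≡ 1 (mod 4)); a representation of m scales to one of n via (k·x)² + (k·y)² = k²(x² + y²). Each prime p ≡ 1 (mod 4) is itself a sum of two squares; find a² by testing p − a² for a perfect square:
  5: 5 − 1² = 4 = 2² ⇒ 5 = 1² + 2².
  109: 109 − 1² = 108, 109 − 2² = 105, 109 − 3² = 100 = 10² ⇒ 109 = 3² + 10².
  Combine using the Brahmagupta–Fibonacci identity (a² + b²)(c² + d²) = (ac − bd)² + (ad + bc)² = (ac + bd)² + (ad − bc)²:
  5 · 109 = 545: from (1² + 2²)(3² + 10²), take (1·3 − 2·10, 1·10 + 2·3) = (3 − 20, 10 + 6) = (-17, 16); dropping signs (only squares matter) gives (17, 16); check 17² + 16² = 289 + 256 = 545 ✓.
  Scale by k = 5: (5·17, 5·16) = (85, 80).
Step 4: Order so x ≤ y and verify: 80² + 85² = 6400 + 7225 = 13625 = n. ✓

n = 13625 = 80² + 85² (one valid representation with x ≤ y).


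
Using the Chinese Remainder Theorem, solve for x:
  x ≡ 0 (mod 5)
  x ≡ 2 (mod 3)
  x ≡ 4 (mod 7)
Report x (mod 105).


Moduli 5, 3, 7 are pairwise coprime; by CRT there is a unique solution modulo M = 5 · 3 · 7 = 105.
Solve pairwise, accumulating the modulus:
  Start with x ≡ 0 (mod 5).
  Combine with x ≡ 2 (mod 3): since gcd(5, 3) = 1, we get a unique residue mod 15.
    Write x = 0 + 5·t and substitute into x ≡ 2 (mod 3): 5·t ≡ 2 − 0 = 2 (mod 3).
    Reduce coefficients mod 3: 2·t ≡ 2 (mod 3).
    The inverse of 2 mod 3 is 2 (since 2·2 = 4 = 1·3 + 1), so t ≡ 2·2 = 4 ≡ 1 (mod 3).
    Then x = 0 + 5·1 = 5, valid modulo lcm(5, 3) = 15: x ≡ 5 (mod 15).
  Combine with x ≡ 4 (mod 7): since gcd(15, 7) = 1, we get a unique residue mod 105.
    Write x = 5 + 15·t and substitute into x ≡ 4 (mod 7): 15·t ≡ 4 − 5 = -1 (mod 7).
    Reduce coefficients mod 7: 1·t ≡ 6 (mod 7).
    So t ≡ 6 (mod 7).
    Then x = 5 + 15·6 = 95, valid modulo lcm(15, 7) = 105: x ≡ 95 (mod 105).
Verify: 95 mod 5 = 0 ✓, 95 mod 3 = 2 ✓, 95 mod 7 = 4 ✓.

x ≡ 95 (mod 105).


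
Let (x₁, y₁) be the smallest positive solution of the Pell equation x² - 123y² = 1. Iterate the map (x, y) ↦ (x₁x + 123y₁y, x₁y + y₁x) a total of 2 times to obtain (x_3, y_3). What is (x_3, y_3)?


Step 1: Find the fundamental solution (x₁, y₁) of x² - 123y² = 1.
  Expand √123 as a continued fraction. a₀ = ⌊√123⌋ = 11; iterate m_{k+1} = d_k·a_k − m_k, d_{k+1} = (123 − m_{k+1}²)/d_k, a_{k+1} = ⌊(a₀ + m_{k+1})/d_{k+1}⌋ (starting m₀ = 0, d₀ = 1), with convergents p_k = a_k·p_{k-1} + p_{k-2}, q_k = a_k·q_{k-1} + q_{k-2} (p₋₁ = 1, q₋₁ = 0):
  k = 0: a₀ = 11; p₀/q₀ = 11/1; p₀² − 123·q₀² = 121 − 123 = -2.
  k = 1: m = 11, d = 2, a = ⌊(11 + 11)/2⌋ = 11; p/q = (11·11 + 1)/(11·1 + 0) = 122/11; p² − 123·q² = 14884 − 14883 = 1.
  The first convergent with p² − 123·q² = 1 gives the fundamental solution (x₁, y₁) = (122, 11).
Step 2: Apply the recurrence (x_{n+1}, y_{n+1}) = (x₁x_n + 123y₁y_n, x₁y_n + y₁x_n) repeatedly.
  From (x_1, y_1) = (122, 11): x_2 = 122·122 + 123·11·11 = 29767; y_2 = 122·11 + 11·122 = 2684.
  From (x_2, y_2) = (29767, 2684): x_3 = 122·29767 + 123·11·2684 = 7263026; y_3 = 122·2684 + 11·29767 = 654885.
Step 3: Verify x_3² - 123·y_3² = 52751546676676 - 52751546676675 = 1 (should be 1). ✓

(x_1, y_1) = (122, 11); (x_3, y_3) = (7263026, 654885).


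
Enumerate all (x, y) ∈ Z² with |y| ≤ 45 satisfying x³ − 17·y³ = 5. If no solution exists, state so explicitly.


The equation is x³ - 17y³ = 5. For fixed y, x³ = 17·y³ + 5, so a solution requires the RHS to be a perfect cube.
Strategy: iterate y from -45 to 45, compute RHS = 17·y³ + 5, and check whether it is a (positive or negative) perfect cube.
Check small values of y:
  y = 0: RHS = 5 is not a perfect cube.
  y = 1: RHS = 22 is not a perfect cube.
  y = -1: RHS = -12 is not a perfect cube.
  y = 2: RHS = 141 is not a perfect cube.
  y = -2: RHS = -131 is not a perfect cube.
  y = 3: RHS = 464 is not a perfect cube.
  y = -3: RHS = -454 is not a perfect cube.
Continuing the search up to |y| = 45 finds no solutions either.
No (x, y) in the scanned range satisfies the equation.

No integer solutions with |y| ≤ 45.


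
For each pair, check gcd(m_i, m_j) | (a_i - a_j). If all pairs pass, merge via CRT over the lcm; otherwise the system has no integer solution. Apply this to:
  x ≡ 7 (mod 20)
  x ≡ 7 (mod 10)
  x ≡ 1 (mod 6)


Moduli 20, 10, 6 are not pairwise coprime, so CRT works modulo lcm(m_i) when all pairwise compatibility conditions hold.
Pairwise compatibility: gcd(m_i, m_j) must divide a_i - a_j for every pair.
Merge one congruence at a time:
  Start: x ≡ 7 (mod 20).
  Combine with x ≡ 7 (mod 10): gcd(20, 10) = 10; 7 - 7 = 0, which IS divisible by 10, so compatible.
    Write x = 7 + 20·t and substitute into x ≡ 7 (mod 10): 20·t ≡ 7 − 7 = 0 (mod 10).
    Divide the congruence (and modulus) by g = 10: 2·t ≡ 0 (mod 1).
    Modulo 1 every t works; take t = 0.
    Then x = 7 + 20·0 = 7, valid modulo lcm(20, 10) = 20: x ≡ 7 (mod 20).
  Combine with x ≡ 1 (mod 6): gcd(20, 6) = 2; 1 - 7 = -6, which IS divisible by 2, so compatible.
    Write x = 7 + 20·t and substitute into x ≡ 1 (mod 6): 20·t ≡ 1 − 7 = -6 (mod 6).
    Divide the congruence (and modulus) by g = 2: 10·t ≡ -3 (mod 3).
    Reduce coefficients mod 3: 1·t ≡ 0 (mod 3).
    So t ≡ 0 (mod 3).
    Then x = 7 + 20·0 = 7, valid modulo lcm(20, 6) = 60: x ≡ 7 (mod 60).
Verify: 7 mod 20 = 7, 7 mod 10 = 7, 7 mod 6 = 1.

x ≡ 7 (mod 60).


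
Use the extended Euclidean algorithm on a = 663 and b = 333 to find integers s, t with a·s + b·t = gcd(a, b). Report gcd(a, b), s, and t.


Euclidean algorithm on (663, 333) — divide until remainder is 0:
  663 = 1 · 333 + 330
  333 = 1 · 330 + 3
  330 = 110 · 3 + 0
gcd(663, 333) = 3.
Track Bezout coefficients alongside the remainders: start with r₀ = 663 = a·1 + b·0 (s = 1, t = 0) and r₁ = 333 = a·0 + b·1 (s = 0, t = 1); each new remainder r_{k+1} = r_{k-1} − q_k·r_k inherits s_{k+1} = s_{k-1} − q_k·s_k, t_{k+1} = t_{k-1} − q_k·t_k, so r_k = a·s_k + b·t_k at every step:
  q = 1: r = 330, s = 1 − 1·0 = 1, t = 0 − 1·1 = -1  (check: 663·1 + 333·(-1) = 330)
  q = 1: r = 3, s = 0 − 1·1 = -1, t = 1 − 1·(-1) = 2  (check: 663·(-1) + 333·2 = 3)
The row with r = 3 (the gcd) gives the Bezout coefficients s = -1, t = 2.
Result: 663 · (-1) + 333 · (2) = 3.

gcd(663, 333) = 3; s = -1, t = 2 (check: 663·(-1) + 333·2 = 3).


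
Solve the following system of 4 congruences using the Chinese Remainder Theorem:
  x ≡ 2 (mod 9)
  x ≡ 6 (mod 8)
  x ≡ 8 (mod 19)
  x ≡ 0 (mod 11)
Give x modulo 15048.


Product of moduli M = 9 · 8 · 19 · 11 = 15048.
Merge one congruence at a time:
  Start: x ≡ 2 (mod 9).
  Combine with x ≡ 6 (mod 8); new modulus lcm = 72.
    Write x = 2 + 9·t and substitute into x ≡ 6 (mod 8): 9·t ≡ 6 − 2 = 4 (mod 8).
    Reduce coefficients mod 8: 1·t ≡ 4 (mod 8).
    So t ≡ 4 (mod 8).
    Then x = 2 + 9·4 = 38, valid modulo lcm(9, 8) = 72: x ≡ 38 (mod 72).
  Combine with x ≡ 8 (mod 19); new modulus lcm = 1368.
    Write x = 38 + 72·t and substitute into x ≡ 8 (mod 19): 72·t ≡ 8 − 38 = -30 (mod 19).
    Reduce coefficients mod 19: 15·t ≡ 8 (mod 19).
    The inverse of 15 mod 19 is 14 (since 15·14 = 210 = 11·19 + 1), so t ≡ 14·8 = 112 ≡ 17 (mod 19).
    Then x = 38 + 72·17 = 1262, valid modulo lcm(72, 19) = 1368: x ≡ 1262 (mod 1368).
  Combine with x ≡ 0 (mod 11); new modulus lcm = 15048.
    Write x = 1262 + 1368·t and substitute into x ≡ 0 (mod 11): 1368·t ≡ 0 − 1262 = -1262 (mod 11).
    Reduce coefficients mod 11: 4·t ≡ 3 (mod 11).
    The inverse of 4 mod 11 is 3 (since 4·3 = 12 = 1·11 + 1), so t ≡ 3·3 = 9 ≡ 9 (mod 11).
    Then x = 1262 + 1368·9 = 13574, valid modulo lcm(1368, 11) = 15048: x ≡ 13574 (mod 15048).
Verify against each original: 13574 mod 9 = 2, 13574 mod 8 = 6, 13574 mod 19 = 8, 13574 mod 11 = 0.

x ≡ 13574 (mod 15048).
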